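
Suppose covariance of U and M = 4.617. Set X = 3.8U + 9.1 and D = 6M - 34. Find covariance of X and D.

covariance of X and D = 105.2676

covariance of X and D = a·c·covariance of U and M = 3.8·6·4.617 = 105.2676. Additive constants drop out.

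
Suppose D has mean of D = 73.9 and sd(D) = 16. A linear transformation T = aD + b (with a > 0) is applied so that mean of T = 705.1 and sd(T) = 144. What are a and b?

a = 9, b = 40

sd(T) = a·sd(D) (a > 0), so a = 144/16 = 9.
mean of T = a·mean of D + b, so b = 705.1 − 9·73.9 = 40.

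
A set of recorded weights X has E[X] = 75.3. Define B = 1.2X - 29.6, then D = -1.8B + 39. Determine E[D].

E[D] = -70.368

E[B] = 1.2·75.3 + (-29.6) = 60.76.
E[D] = (-1.8)·60.76 + 39 = -70.368.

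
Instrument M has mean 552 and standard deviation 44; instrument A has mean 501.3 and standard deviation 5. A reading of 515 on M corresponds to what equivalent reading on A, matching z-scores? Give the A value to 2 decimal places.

A = 497.10

z = (515 − 552)/44 ≈ -0.8409.
A = 501.3 + z·5 = 501.3 + (515 − 552)·5/44 ≈ 497.10.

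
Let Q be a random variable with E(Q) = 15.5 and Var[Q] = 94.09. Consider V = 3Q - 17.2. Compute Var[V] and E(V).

Var[V] = 846.81, E(V) = 29.3

V = 3Q - 17.2 is linear with a = 3, b = -17.2.
Var[V] = a²·Var[Q] = 3²·94.09 = 846.81 (the additive constant -17.2 does not affect variance).
E(V) = a·E(Q) + b = 3·15.5 + (-17.2) = 29.3.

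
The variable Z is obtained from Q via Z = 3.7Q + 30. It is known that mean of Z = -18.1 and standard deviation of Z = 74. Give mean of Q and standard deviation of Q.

mean of Q = -13, standard deviation of Q = 20

From Z = 3.7Q + 30: mean of Z = a·mean of Q + b, so mean of Q = (mean of Z − b)/a = (-18.1 − 30)/3.7 = -13.
standard deviation of Z = |a|·standard deviation of Q, so standard deviation of Q = 74/|3.7| = 20.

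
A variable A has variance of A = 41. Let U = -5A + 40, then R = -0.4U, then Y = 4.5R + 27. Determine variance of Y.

variance of U = (-5)²·41 = 1025.
variance of R = (-0.4)²·1025 = 164.
variance of Y = 4.5²·164 = 3321.

variance of Y = 3321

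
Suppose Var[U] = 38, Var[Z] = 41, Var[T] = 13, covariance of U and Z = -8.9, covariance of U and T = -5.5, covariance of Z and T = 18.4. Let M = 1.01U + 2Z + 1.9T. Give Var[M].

Var[M] = a²·Var[U] + b²·Var[Z] + c²·Var[T] + 2ab·covariance of U and Z + 2ac·covariance of U and T + 2bc·covariance of Z and T, with a = 1.01, b = 2, c = 1.9.
= 38.7638 + 164 + 46.93 + (-35.956) + (-21.109) + 139.84
= 332.4688.

Var[M] = 332.4688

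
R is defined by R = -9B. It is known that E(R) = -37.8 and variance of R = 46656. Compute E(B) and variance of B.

From R = -9B: E(R) = a·E(B) + b, so E(B) = (E(R) − b)/a = (-37.8 − 0)/(-9) = 4.2.
variance of R = a²·variance of B, so variance of B = 46656/(-9)² = 576.

E(B) = 4.2, variance of B = 576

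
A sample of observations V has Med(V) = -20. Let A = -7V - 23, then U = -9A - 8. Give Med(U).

Med(U) = -1061

Med(A) = (-7)·(-20) + (-23) = 117.
Med(U) = (-9)·117 + (-8) = -1061.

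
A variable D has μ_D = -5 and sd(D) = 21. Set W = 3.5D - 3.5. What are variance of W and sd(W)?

W = 3.5D - 3.5 is linear with a = 3.5, b = -3.5.
variance of D = 21² = 441.
variance of W = a²·variance of D = 3.5²·441 = 5402.25 (the additive constant -3.5 does not affect variance).
sd(W) = |a|·sd(D) = |3.5|·21 = 73.5.

variance of W = 5402.25, sd(W) = 73.5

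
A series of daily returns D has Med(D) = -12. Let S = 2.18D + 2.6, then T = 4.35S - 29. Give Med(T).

Med(S) = 2.18·(-12) + 2.6 = -23.56.
Med(T) = 4.35·(-23.56) + (-29) = -131.486.

Med(T) = -131.486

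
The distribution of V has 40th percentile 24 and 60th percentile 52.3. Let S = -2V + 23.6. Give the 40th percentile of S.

40th percentile of S = -81

Since a = -2 < 0 the transformation is decreasing, reversing order: the 40th percentile of S corresponds to the 60th percentile of V.
So P_{40}(S) = a·P_{60}(V) + b = (-2)·52.3 + 23.6 = -81.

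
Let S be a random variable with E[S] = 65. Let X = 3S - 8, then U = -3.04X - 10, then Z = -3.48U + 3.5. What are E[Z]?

E[Z] = 2016.6104

E[X] = 3·65 + (-8) = 187.
E[U] = (-3.04)·187 + (-10) = -578.48.
E[Z] = (-3.48)·(-578.48) + 3.5 = 2016.6104.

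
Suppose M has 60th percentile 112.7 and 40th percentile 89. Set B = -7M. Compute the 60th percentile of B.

60th percentile of B = -623

Since a = -7 < 0 the transformation is decreasing, reversing order: the 60th percentile of B corresponds to the 40th percentile of M.
So P_{60}(B) = a·P_{40}(M) + b = (-7)·89 = -623.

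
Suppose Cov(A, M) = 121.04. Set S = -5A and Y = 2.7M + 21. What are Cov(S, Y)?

Cov(S, Y) = a·c·Cov(A, M) = (-5)·2.7·121.04 = -1634.04. Additive constants drop out.

Cov(S, Y) = -1634.04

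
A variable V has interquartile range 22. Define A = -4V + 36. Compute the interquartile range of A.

Under A = aV + b, IQR(A) = |a|·IQR(V) = |-4|·22 = 88 (shifts cancel; spread scales by |a|).

IQR(A) = 88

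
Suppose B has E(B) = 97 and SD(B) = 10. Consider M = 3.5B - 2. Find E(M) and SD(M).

E(M) = 337.5, SD(M) = 35

M = 3.5B - 2 is linear with a = 3.5, b = -2.
E(M) = a·E(B) + b = 3.5·97 + (-2) = 337.5.
SD(M) = |a|·SD(B) = |3.5|·10 = 35.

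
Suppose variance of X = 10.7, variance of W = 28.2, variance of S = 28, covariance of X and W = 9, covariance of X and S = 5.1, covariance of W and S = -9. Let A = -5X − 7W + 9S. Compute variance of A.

variance of A = a²·variance of X + b²·variance of W + c²·variance of S + 2ab·covariance of X and W + 2ac·covariance of X and S + 2bc·covariance of W and S, with a = -5, b = -7, c = 9.
= 267.5 + 1381.8 + 2268 + 630 + (-459) + 1134
= 5222.3.

variance of A = 5222.3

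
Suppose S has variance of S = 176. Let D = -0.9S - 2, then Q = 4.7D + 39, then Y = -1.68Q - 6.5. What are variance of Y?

variance of Y = 8888.16208896

variance of D = (-0.9)²·176 = 142.56.
variance of Q = 4.7²·142.56 = 3149.1504.
variance of Y = (-1.68)²·3149.1504 = 8888.16208896.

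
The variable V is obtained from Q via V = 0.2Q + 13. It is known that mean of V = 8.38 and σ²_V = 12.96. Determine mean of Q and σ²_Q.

From V = 0.2Q + 13: mean of V = a·mean of Q + b, so mean of Q = (mean of V − b)/a = (8.38 − 13)/0.2 = -23.1.
σ²_V = a²·σ²_Q, so σ²_Q = 12.96/0.2² = 324.

mean of Q = -23.1, σ²_Q = 324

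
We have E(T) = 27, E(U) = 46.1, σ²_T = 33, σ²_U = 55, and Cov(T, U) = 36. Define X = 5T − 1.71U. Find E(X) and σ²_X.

E(X) = 56.169, σ²_X = 370.2255

E(X) = 5·E(T) + (-1.71)·E(U) = 5·27 + (-1.71)·46.1 = 56.169.
σ²_X = a²·σ²_T + b²·σ²_U + 2ab·Cov(T, U) with a = 5, b = -1.71.
= 5²·33 + (-1.71)²·55 + 2·5·(-1.71)·36
= 825 + 160.8255 + (-615.6) = 370.2255.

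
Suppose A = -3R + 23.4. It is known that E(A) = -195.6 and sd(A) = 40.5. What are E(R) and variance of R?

E(R) = 73, variance of R = 182.25

From A = -3R + 23.4: E(A) = a·E(R) + b, so E(R) = (E(A) − b)/a = (-195.6 − 23.4)/(-3) = 73.
variance of A = 40.5² = 1640.25.
variance of A = a²·variance of R, so variance of R = 1640.25/(-3)² = 182.25.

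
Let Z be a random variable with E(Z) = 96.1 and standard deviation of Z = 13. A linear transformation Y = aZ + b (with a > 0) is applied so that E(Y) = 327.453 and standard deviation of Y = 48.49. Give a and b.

a = 3.73, b = -31

standard deviation of Y = a·standard deviation of Z (a > 0), so a = 48.49/13 = 3.73.
E(Y) = a·E(Z) + b, so b = 327.453 − 3.73·96.1 = -31.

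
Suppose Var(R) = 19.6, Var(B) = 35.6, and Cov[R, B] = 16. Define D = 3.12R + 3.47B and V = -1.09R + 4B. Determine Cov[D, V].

Cov[D, V] = 566.63552

By bilinearity, Cov[D, V] = ac·Var(R) + bd·Var(B) + (ad+bc)·Cov[R, B], with a=3.12, b=3.47, c=-1.09, d=4.
ac·Var(R) = 3.12·(-1.09)·19.6 = -66.65568
bd·Var(B) = 3.47·4·35.6 = 494.128
(ad+bc)·Cov[R, B] = (8.6977)·16 = 139.1632
Cov[D, V] = -66.65568 + 494.128 + 139.1632 = 566.63552.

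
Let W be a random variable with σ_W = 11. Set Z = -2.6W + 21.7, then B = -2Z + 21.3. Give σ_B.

σ_Z = |-2.6|·11 = 28.6.
σ_B = |-2|·28.6 = 57.2.

σ_B = 57.2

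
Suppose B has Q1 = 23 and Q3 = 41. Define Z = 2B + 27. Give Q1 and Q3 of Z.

Q1(Z) = 73, Q3(Z) = 109

a = 2 > 0: Q1(Z) = a·Q1(B)+b = 73, Q3(Z) = a·Q3(B)+b = 109.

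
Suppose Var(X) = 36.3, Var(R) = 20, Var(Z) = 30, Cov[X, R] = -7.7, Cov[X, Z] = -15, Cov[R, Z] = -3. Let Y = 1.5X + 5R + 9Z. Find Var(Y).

Var(Y) = 2221.175

Var(Y) = a²·Var(X) + b²·Var(R) + c²·Var(Z) + 2ab·Cov[X, R] + 2ac·Cov[X, Z] + 2bc·Cov[R, Z], with a = 1.5, b = 5, c = 9.
= 81.675 + 500 + 2430 + (-115.5) + (-405) + (-270)
= 2221.175.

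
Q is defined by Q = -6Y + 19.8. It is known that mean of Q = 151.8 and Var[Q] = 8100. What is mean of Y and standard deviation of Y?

mean of Y = -22, standard deviation of Y = 15

From Q = -6Y + 19.8: mean of Q = a·mean of Y + b, so mean of Y = (mean of Q − b)/a = (151.8 − 19.8)/(-6) = -22.
standard deviation of Q = √8100 = 90.
standard deviation of Q = |a|·standard deviation of Y, so standard deviation of Y = 90/|-6| = 15.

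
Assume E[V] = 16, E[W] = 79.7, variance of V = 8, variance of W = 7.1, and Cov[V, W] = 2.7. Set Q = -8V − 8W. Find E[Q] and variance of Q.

E[Q] = (-8)·E[V] + (-8)·E[W] = (-8)·16 + (-8)·79.7 = -765.6.
variance of Q = a²·variance of V + b²·variance of W + 2ab·Cov[V, W] with a = -8, b = -8.
= (-8)²·8 + (-8)²·7.1 + 2·(-8)·(-8)·2.7
= 512 + 454.4 + 345.6 = 1312.

E[Q] = -765.6, variance of Q = 1312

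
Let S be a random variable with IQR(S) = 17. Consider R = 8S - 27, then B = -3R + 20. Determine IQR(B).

IQR(B) = 408

IQR(R) = |8|·17 = 136.
IQR(B) = |-3|·136 = 408.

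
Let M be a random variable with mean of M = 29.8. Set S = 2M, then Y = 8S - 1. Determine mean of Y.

mean of Y = 475.8

mean of S = 2·29.8 = 59.6.
mean of Y = 8·59.6 + (-1) = 475.8.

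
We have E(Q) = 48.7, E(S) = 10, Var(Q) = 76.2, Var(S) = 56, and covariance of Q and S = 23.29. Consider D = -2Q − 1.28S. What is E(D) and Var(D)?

E(D) = -110.2, Var(D) = 515.7952

E(D) = (-2)·E(Q) + (-1.28)·E(S) = (-2)·48.7 + (-1.28)·10 = -110.2.
Var(D) = a²·Var(Q) + b²·Var(S) + 2ab·covariance of Q and S with a = -2, b = -1.28.
= (-2)²·76.2 + (-1.28)²·56 + 2·(-2)·(-1.28)·23.29
= 304.8 + 91.7504 + 119.2448 = 515.7952.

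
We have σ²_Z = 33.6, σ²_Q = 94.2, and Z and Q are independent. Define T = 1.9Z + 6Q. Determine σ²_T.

σ²_T = 3512.496

σ²_T = a²·σ²_Z + b²·σ²_Q + 2ab·Cov(Z, Q) with a = 1.9, b = 6.
Independence gives Cov(Z, Q) = 0.
= 1.9²·33.6 + 6²·94.2 + 2·1.9·6·0
= 121.296 + 3391.2 + 0 = 3512.496.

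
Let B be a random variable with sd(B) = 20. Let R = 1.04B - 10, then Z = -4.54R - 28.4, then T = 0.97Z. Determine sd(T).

sd(R) = |1.04|·20 = 20.8.
sd(Z) = |-4.54|·20.8 = 94.432.
sd(T) = |0.97|·94.432 = 91.59904.

sd(T) = 91.59904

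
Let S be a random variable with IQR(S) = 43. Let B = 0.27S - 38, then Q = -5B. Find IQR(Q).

IQR(Q) = 58.05

IQR(B) = |0.27|·43 = 11.61.
IQR(Q) = |-5|·11.61 = 58.05.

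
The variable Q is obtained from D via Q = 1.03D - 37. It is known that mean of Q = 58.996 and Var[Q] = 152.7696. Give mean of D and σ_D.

From Q = 1.03D - 37: mean of Q = a·mean of D + b, so mean of D = (mean of Q − b)/a = (58.996 − (-37))/1.03 = 93.2.
σ_Q = √152.7696 = 12.36.
σ_Q = |a|·σ_D, so σ_D = 12.36/|1.03| = 12.

mean of D = 93.2, σ_D = 12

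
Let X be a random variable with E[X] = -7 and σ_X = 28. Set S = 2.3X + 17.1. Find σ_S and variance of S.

σ_S = 64.4, variance of S = 4147.36

S = 2.3X + 17.1 is linear with a = 2.3, b = 17.1.
σ_S = |a|·σ_X = |2.3|·28 = 64.4.
variance of X = 28² = 784.
variance of S = a²·variance of X = 2.3²·784 = 4147.36 (the additive constant 17.1 does not affect variance).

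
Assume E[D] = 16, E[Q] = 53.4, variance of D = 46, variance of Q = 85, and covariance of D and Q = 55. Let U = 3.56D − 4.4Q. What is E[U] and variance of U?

E[U] = -178, variance of U = 505.5456

E[U] = 3.56·E[D] + (-4.4)·E[Q] = 3.56·16 + (-4.4)·53.4 = -178.
variance of U = a²·variance of D + b²·variance of Q + 2ab·covariance of D and Q with a = 3.56, b = -4.4.
= 3.56²·46 + (-4.4)²·85 + 2·3.56·(-4.4)·55
= 582.9856 + 1645.6 + (-1723.04) = 505.5456.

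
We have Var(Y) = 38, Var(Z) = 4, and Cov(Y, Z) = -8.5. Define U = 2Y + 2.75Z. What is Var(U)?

Var(U) = 88.75

Var(U) = a²·Var(Y) + b²·Var(Z) + 2ab·Cov(Y, Z) with a = 2, b = 2.75.
= 2²·38 + 2.75²·4 + 2·2·2.75·(-8.5)
= 152 + 30.25 + (-93.5) = 88.75.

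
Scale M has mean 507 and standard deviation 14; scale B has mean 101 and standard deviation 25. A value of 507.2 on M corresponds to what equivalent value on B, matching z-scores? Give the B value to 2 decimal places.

z = (507.2 − 507)/14 ≈ 0.0143.
B = 101 + z·25 = 101 + (507.2 − 507)·25/14 ≈ 101.36.

B = 101.36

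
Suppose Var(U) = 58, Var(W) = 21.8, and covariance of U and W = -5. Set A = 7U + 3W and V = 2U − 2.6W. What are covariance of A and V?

covariance of A and V = 702.96

By bilinearity, covariance of A and V = ac·Var(U) + bd·Var(W) + (ad+bc)·covariance of U and W, with a=7, b=3, c=2, d=-2.6.
ac·Var(U) = 7·2·58 = 812
bd·Var(W) = 3·(-2.6)·21.8 = -170.04
(ad+bc)·covariance of U and W = (-12.2)·(-5) = 61
covariance of A and V = 812 + (-170.04) + 61 = 702.96.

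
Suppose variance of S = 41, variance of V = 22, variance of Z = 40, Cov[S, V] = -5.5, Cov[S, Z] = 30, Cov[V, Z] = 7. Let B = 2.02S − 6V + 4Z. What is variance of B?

variance of B = 1881.4164

variance of B = a²·variance of S + b²·variance of V + c²·variance of Z + 2ab·Cov[S, V] + 2ac·Cov[S, Z] + 2bc·Cov[V, Z], with a = 2.02, b = -6, c = 4.
= 167.2964 + 792 + 640 + 133.32 + 484.8 + (-336)
= 1881.4164.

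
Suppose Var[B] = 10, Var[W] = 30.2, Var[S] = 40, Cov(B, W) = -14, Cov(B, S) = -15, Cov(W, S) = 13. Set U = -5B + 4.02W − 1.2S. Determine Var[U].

Var[U] = 1053.02008

Var[U] = a²·Var[B] + b²·Var[W] + c²·Var[S] + 2ab·Cov(B, W) + 2ac·Cov(B, S) + 2bc·Cov(W, S), with a = -5, b = 4.02, c = -1.2.
= 250 + 488.04408 + 57.6 + 562.8 + (-180) + (-125.424)
= 1053.02008.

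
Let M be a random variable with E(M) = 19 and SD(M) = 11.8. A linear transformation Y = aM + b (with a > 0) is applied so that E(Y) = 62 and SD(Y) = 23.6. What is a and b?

a = 2, b = 24

SD(Y) = a·SD(M) (a > 0), so a = 23.6/11.8 = 2.
E(Y) = a·E(M) + b, so b = 62 − 2·19 = 24.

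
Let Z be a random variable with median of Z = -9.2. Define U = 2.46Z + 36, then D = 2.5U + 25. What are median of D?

median of D = 58.42

median of U = 2.46·(-9.2) + 36 = 13.368.
median of D = 2.5·13.368 + 25 = 58.42.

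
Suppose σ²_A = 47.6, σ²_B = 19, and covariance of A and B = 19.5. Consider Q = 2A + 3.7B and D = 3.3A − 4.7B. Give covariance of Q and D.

covariance of Q and D = 38.545

By bilinearity, covariance of Q and D = ac·σ²_A + bd·σ²_B + (ad+bc)·covariance of A and B, with a=2, b=3.7, c=3.3, d=-4.7.
ac·σ²_A = 2·3.3·47.6 = 314.16
bd·σ²_B = 3.7·(-4.7)·19 = -330.41
(ad+bc)·covariance of A and B = (2.81)·19.5 = 54.795
covariance of Q and D = 314.16 + (-330.41) + 54.795 = 38.545.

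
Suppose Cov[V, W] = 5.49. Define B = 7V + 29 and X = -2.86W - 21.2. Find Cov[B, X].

Cov[B, X] = a·c·Cov[V, W] = 7·(-2.86)·5.49 = -109.9098. Additive constants drop out.

Cov[B, X] = -109.9098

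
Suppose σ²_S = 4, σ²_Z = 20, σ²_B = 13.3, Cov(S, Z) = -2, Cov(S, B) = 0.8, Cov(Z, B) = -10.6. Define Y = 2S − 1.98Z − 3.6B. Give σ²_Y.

σ²_Y = 119.9824

σ²_Y = a²·σ²_S + b²·σ²_Z + c²·σ²_B + 2ab·Cov(S, Z) + 2ac·Cov(S, B) + 2bc·Cov(Z, B), with a = 2, b = -1.98, c = -3.6.
= 16 + 78.408 + 172.368 + 15.84 + (-11.52) + (-151.1136)
= 119.9824.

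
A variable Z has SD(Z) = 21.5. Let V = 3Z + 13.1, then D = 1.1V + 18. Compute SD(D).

SD(D) = 70.95

SD(V) = |3|·21.5 = 64.5.
SD(D) = |1.1|·64.5 = 70.95.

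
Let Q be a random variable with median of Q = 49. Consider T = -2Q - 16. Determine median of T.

median of T = -114

A linear map preserves order up to sign, so median of T = a·median of Q + b = (-2)·49 + (-16) = -114.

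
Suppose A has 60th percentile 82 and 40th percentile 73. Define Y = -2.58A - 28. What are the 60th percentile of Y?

Since a = -2.58 < 0 the transformation is decreasing, reversing order: the 60th percentile of Y corresponds to the 40th percentile of A.
So P_{60}(Y) = a·P_{40}(A) + b = (-2.58)·73 + (-28) = -216.34.

60th percentile of Y = -216.34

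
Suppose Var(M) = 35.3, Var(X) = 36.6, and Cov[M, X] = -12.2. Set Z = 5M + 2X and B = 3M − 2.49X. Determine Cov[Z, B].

By bilinearity, Cov[Z, B] = ac·Var(M) + bd·Var(X) + (ad+bc)·Cov[M, X], with a=5, b=2, c=3, d=-2.49.
ac·Var(M) = 5·3·35.3 = 529.5
bd·Var(X) = 2·(-2.49)·36.6 = -182.268
(ad+bc)·Cov[M, X] = (-6.45)·(-12.2) = 78.69
Cov[Z, B] = 529.5 + (-182.268) + 78.69 = 425.922.

Cov[Z, B] = 425.922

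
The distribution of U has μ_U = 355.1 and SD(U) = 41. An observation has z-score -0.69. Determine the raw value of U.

U = μ_U + z·SD(U) = 355.1 + (-0.69)·41 = 326.81.

U = 326.81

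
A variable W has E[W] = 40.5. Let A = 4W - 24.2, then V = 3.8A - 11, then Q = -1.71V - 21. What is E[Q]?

E[A] = 4·40.5 + (-24.2) = 137.8.
E[V] = 3.8·137.8 + (-11) = 512.64.
E[Q] = (-1.71)·512.64 + (-21) = -897.6144.

E[Q] = -897.6144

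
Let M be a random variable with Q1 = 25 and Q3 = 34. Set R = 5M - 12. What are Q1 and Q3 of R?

Q1(R) = 113, Q3(R) = 158

a = 5 > 0: Q1(R) = a·Q1(M)+b = 113, Q3(R) = a·Q3(M)+b = 158.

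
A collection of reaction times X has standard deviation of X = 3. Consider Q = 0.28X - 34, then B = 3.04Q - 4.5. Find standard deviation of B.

standard deviation of Q = |0.28|·3 = 0.84.
standard deviation of B = |3.04|·0.84 = 2.5536.

standard deviation of B = 2.5536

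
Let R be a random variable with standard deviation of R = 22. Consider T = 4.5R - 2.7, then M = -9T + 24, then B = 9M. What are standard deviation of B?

standard deviation of B = 8019

standard deviation of T = |4.5|·22 = 99.
standard deviation of M = |-9|·99 = 891.
standard deviation of B = |9|·891 = 8019.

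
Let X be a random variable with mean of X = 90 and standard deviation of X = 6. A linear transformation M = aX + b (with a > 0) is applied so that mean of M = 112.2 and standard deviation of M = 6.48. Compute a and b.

standard deviation of M = a·standard deviation of X (a > 0), so a = 6.48/6 = 1.08.
mean of M = a·mean of X + b, so b = 112.2 − 1.08·90 = 15.

a = 1.08, b = 15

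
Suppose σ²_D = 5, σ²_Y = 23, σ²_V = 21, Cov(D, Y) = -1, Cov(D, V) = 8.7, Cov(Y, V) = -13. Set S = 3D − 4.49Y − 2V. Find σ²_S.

σ²_S = a²·σ²_D + b²·σ²_Y + c²·σ²_V + 2ab·Cov(D, Y) + 2ac·Cov(D, V) + 2bc·Cov(Y, V), with a = 3, b = -4.49, c = -2.
= 45 + 463.6823 + 84 + 26.94 + (-104.4) + (-233.48)
= 281.7423.

σ²_S = 281.7423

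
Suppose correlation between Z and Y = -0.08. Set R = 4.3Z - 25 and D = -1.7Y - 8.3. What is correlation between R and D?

correlation between R and D = 0.08

Linear rescalings preserve |correlation|; the slopes 4.3 and -1.7 have opposite signs, so the correlation flips sign: correlation between R and D = −correlation between Z and Y = 0.08.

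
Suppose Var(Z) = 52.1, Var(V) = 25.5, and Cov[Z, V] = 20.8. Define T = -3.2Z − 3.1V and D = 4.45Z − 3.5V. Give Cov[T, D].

By bilinearity, Cov[T, D] = ac·Var(Z) + bd·Var(V) + (ad+bc)·Cov[Z, V], with a=-3.2, b=-3.1, c=4.45, d=-3.5.
ac·Var(Z) = (-3.2)·4.45·52.1 = -741.904
bd·Var(V) = (-3.1)·(-3.5)·25.5 = 276.675
(ad+bc)·Cov[Z, V] = (-2.595)·20.8 = -53.976
Cov[T, D] = -741.904 + 276.675 + (-53.976) = -519.205.

Cov[T, D] = -519.205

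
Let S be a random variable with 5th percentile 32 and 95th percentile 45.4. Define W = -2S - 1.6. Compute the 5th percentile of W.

Since a = -2 < 0 the transformation is decreasing, reversing order: the 5th percentile of W corresponds to the 95th percentile of S.
So P_{5}(W) = a·P_{95}(S) + b = (-2)·45.4 + (-1.6) = -92.4.

5th percentile of W = -92.4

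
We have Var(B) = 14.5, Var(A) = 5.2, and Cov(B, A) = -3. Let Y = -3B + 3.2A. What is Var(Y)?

Var(Y) = 241.348

Var(Y) = a²·Var(B) + b²·Var(A) + 2ab·Cov(B, A) with a = -3, b = 3.2.
= (-3)²·14.5 + 3.2²·5.2 + 2·(-3)·3.2·(-3)
= 130.5 + 53.248 + 57.6 = 241.348.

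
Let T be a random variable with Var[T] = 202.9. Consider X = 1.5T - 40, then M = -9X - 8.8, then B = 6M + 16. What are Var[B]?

Var[B] = 1331226.9

Var[X] = 1.5²·202.9 = 456.525.
Var[M] = (-9)²·456.525 = 36978.525.
Var[B] = 6²·36978.525 = 1331226.9.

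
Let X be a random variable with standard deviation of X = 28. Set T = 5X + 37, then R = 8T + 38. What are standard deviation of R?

standard deviation of T = |5|·28 = 140.
standard deviation of R = |8|·140 = 1120.

standard deviation of R = 1120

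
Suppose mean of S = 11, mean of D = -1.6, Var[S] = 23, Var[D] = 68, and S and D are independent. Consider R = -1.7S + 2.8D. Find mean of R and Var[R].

mean of R = -23.18, Var[R] = 599.59

mean of R = (-1.7)·mean of S + 2.8·mean of D = (-1.7)·11 + 2.8·(-1.6) = -23.18.
Var[R] = a²·Var[S] + b²·Var[D] + 2ab·Cov[S, D] with a = -1.7, b = 2.8.
Independence gives Cov[S, D] = 0.
= (-1.7)²·23 + 2.8²·68 + 2·(-1.7)·2.8·0
= 66.47 + 533.12 + 0 = 599.59.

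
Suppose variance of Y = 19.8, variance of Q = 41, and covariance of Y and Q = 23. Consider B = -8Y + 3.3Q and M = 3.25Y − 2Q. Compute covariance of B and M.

covariance of B and M = -170.725

By bilinearity, covariance of B and M = ac·variance of Y + bd·variance of Q + (ad+bc)·covariance of Y and Q, with a=-8, b=3.3, c=3.25, d=-2.
ac·variance of Y = (-8)·3.25·19.8 = -514.8
bd·variance of Q = 3.3·(-2)·41 = -270.6
(ad+bc)·covariance of Y and Q = (26.725)·23 = 614.675
covariance of B and M = -514.8 + (-270.6) + 614.675 = -170.725.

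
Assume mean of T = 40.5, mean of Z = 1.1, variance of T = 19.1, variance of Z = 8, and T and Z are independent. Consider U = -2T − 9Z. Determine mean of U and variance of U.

mean of U = (-2)·mean of T + (-9)·mean of Z = (-2)·40.5 + (-9)·1.1 = -90.9.
variance of U = a²·variance of T + b²·variance of Z + 2ab·Cov[T, Z] with a = -2, b = -9.
Independence gives Cov[T, Z] = 0.
= (-2)²·19.1 + (-9)²·8 + 2·(-2)·(-9)·0
= 76.4 + 648 + 0 = 724.4.

mean of U = -90.9, variance of U = 724.4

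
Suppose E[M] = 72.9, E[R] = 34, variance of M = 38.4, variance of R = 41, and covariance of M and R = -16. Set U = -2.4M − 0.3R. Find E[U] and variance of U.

E[U] = -185.16, variance of U = 201.834

E[U] = (-2.4)·E[M] + (-0.3)·E[R] = (-2.4)·72.9 + (-0.3)·34 = -185.16.
variance of U = a²·variance of M + b²·variance of R + 2ab·covariance of M and R with a = -2.4, b = -0.3.
= (-2.4)²·38.4 + (-0.3)²·41 + 2·(-2.4)·(-0.3)·(-16)
= 221.184 + 3.69 + (-23.04) = 201.834.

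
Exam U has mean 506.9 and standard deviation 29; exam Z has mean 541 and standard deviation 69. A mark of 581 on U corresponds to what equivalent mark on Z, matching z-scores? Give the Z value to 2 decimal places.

z = (581 − 506.9)/29 ≈ 2.5552.
Z = 541 + z·69 = 541 + (581 − 506.9)·69/29 ≈ 717.31.

Z = 717.31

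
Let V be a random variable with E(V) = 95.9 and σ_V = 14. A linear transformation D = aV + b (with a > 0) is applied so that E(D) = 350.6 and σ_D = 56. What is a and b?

σ_D = a·σ_V (a > 0), so a = 56/14 = 4.
E(D) = a·E(V) + b, so b = 350.6 − 4·95.9 = -33.

a = 4, b = -33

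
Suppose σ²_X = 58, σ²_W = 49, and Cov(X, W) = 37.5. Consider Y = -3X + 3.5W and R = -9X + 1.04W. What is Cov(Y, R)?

By bilinearity, Cov(Y, R) = ac·σ²_X + bd·σ²_W + (ad+bc)·Cov(X, W), with a=-3, b=3.5, c=-9, d=1.04.
ac·σ²_X = (-3)·(-9)·58 = 1566
bd·σ²_W = 3.5·1.04·49 = 178.36
(ad+bc)·Cov(X, W) = (-34.62)·37.5 = -1298.25
Cov(Y, R) = 1566 + 178.36 + (-1298.25) = 446.11.

Cov(Y, R) = 446.11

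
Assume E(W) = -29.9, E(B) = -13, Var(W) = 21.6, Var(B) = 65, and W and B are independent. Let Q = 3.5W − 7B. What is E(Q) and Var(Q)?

E(Q) = -13.65, Var(Q) = 3449.6

E(Q) = 3.5·E(W) + (-7)·E(B) = 3.5·(-29.9) + (-7)·(-13) = -13.65.
Var(Q) = a²·Var(W) + b²·Var(B) + 2ab·covariance of W and B with a = 3.5, b = -7.
Independence gives covariance of W and B = 0.
= 3.5²·21.6 + (-7)²·65 + 2·3.5·(-7)·0
= 264.6 + 3185 + 0 = 3449.6.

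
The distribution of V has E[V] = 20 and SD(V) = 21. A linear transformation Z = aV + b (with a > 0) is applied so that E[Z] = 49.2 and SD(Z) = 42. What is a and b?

a = 2, b = 9.2

SD(Z) = a·SD(V) (a > 0), so a = 42/21 = 2.
E[Z] = a·E[V] + b, so b = 49.2 − 2·20 = 9.2.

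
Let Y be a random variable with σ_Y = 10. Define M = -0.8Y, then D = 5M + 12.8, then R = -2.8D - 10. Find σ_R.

σ_R = 112

σ_M = |-0.8|·10 = 8.
σ_D = |5|·8 = 40.
σ_R = |-2.8|·40 = 112.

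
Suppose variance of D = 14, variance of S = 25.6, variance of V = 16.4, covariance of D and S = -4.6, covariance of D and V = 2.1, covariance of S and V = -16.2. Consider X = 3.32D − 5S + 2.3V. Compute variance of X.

variance of X = a²·variance of D + b²·variance of S + c²·variance of V + 2ab·covariance of D and S + 2ac·covariance of D and V + 2bc·covariance of S and V, with a = 3.32, b = -5, c = 2.3.
= 154.3136 + 640 + 86.756 + 152.72 + 32.0712 + 372.6
= 1438.4608.

variance of X = 1438.4608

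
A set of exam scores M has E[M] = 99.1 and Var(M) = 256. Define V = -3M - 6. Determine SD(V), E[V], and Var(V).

SD(V) = 48, E[V] = -303.3, Var(V) = 2304

V = -3M - 6 is linear with a = -3, b = -6.
SD(M) = √256 = 16.
SD(V) = |a|·SD(M) = |-3|·16 = 48.
E[V] = a·E[M] + b = (-3)·99.1 + (-6) = -303.3.
Var(V) = a²·Var(M) = (-3)²·256 = 2304 (the additive constant -6 does not affect variance).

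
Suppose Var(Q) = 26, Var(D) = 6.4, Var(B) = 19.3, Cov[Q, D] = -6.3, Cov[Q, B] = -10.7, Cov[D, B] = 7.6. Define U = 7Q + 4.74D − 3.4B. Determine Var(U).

Var(U) = 1487.18944

Var(U) = a²·Var(Q) + b²·Var(D) + c²·Var(B) + 2ab·Cov[Q, D] + 2ac·Cov[Q, B] + 2bc·Cov[D, B], with a = 7, b = 4.74, c = -3.4.
= 1274 + 143.79264 + 223.108 + (-418.068) + 509.32 + (-244.9632)
= 1487.18944.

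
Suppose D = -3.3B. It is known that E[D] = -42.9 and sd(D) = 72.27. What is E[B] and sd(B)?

From D = -3.3B: E[D] = a·E[B] + b, so E[B] = (E[D] − b)/a = (-42.9 − 0)/(-3.3) = 13.
sd(D) = |a|·sd(B), so sd(B) = 72.27/|-3.3| = 21.9.

E[B] = 13, sd(B) = 21.9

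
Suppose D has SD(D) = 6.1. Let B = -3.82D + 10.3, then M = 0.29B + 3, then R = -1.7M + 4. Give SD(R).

SD(B) = |-3.82|·6.1 = 23.302.
SD(M) = |0.29|·23.302 = 6.75758.
SD(R) = |-1.7|·6.75758 = 11.487886.

SD(R) = 11.487886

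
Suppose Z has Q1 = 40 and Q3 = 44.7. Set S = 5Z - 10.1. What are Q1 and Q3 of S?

Q1(S) = 189.9, Q3(S) = 213.4

a = 5 > 0: Q1(S) = a·Q1(Z)+b = 189.9, Q3(S) = a·Q3(Z)+b = 213.4.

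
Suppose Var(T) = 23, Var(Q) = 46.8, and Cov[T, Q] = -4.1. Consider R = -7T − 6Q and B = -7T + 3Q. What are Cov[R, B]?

By bilinearity, Cov[R, B] = ac·Var(T) + bd·Var(Q) + (ad+bc)·Cov[T, Q], with a=-7, b=-6, c=-7, d=3.
ac·Var(T) = (-7)·(-7)·23 = 1127
bd·Var(Q) = (-6)·3·46.8 = -842.4
(ad+bc)·Cov[T, Q] = (21)·(-4.1) = -86.1
Cov[R, B] = 1127 + (-842.4) + (-86.1) = 198.5.

Cov[R, B] = 198.5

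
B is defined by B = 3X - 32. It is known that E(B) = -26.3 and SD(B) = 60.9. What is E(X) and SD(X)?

E(X) = 1.9, SD(X) = 20.3

From B = 3X - 32: E(B) = a·E(X) + b, so E(X) = (E(B) − b)/a = (-26.3 − (-32))/3 = 1.9.
SD(B) = |a|·SD(X), so SD(X) = 60.9/|3| = 20.3.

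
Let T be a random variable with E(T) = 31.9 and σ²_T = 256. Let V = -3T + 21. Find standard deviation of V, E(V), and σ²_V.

V = -3T + 21 is linear with a = -3, b = 21.
standard deviation of T = √256 = 16.
standard deviation of V = |a|·standard deviation of T = |-3|·16 = 48.
E(V) = a·E(T) + b = (-3)·31.9 + 21 = -74.7.
σ²_V = a²·σ²_T = (-3)²·256 = 2304 (the additive constant 21 does not affect variance).

standard deviation of V = 48, E(V) = -74.7, σ²_V = 2304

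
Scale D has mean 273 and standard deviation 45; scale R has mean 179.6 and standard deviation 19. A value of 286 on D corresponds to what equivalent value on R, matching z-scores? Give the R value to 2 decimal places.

R = 185.09

z = (286 − 273)/45 ≈ 0.2889.
R = 179.6 + z·19 = 179.6 + (286 − 273)·19/45 ≈ 185.09.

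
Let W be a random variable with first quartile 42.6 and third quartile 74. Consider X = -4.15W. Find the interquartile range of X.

IQR of W = Q3 − Q1 = 74 − 42.6 = 31.4.
Under X = aW + b, IQR(X) = |a|·IQR(W) = |-4.15|·31.4 = 130.31 (shifts cancel; spread scales by |a|).

IQR(X) = 130.31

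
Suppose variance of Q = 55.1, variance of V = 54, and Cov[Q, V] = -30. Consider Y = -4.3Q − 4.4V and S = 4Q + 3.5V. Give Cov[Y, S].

By bilinearity, Cov[Y, S] = ac·variance of Q + bd·variance of V + (ad+bc)·Cov[Q, V], with a=-4.3, b=-4.4, c=4, d=3.5.
ac·variance of Q = (-4.3)·4·55.1 = -947.72
bd·variance of V = (-4.4)·3.5·54 = -831.6
(ad+bc)·Cov[Q, V] = (-32.65)·(-30) = 979.5
Cov[Y, S] = -947.72 + (-831.6) + 979.5 = -799.82.

Cov[Y, S] = -799.82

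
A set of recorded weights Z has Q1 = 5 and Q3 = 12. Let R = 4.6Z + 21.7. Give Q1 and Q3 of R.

a = 4.6 > 0: Q1(R) = a·Q1(Z)+b = 44.7, Q3(R) = a·Q3(Z)+b = 76.9.

Q1(R) = 44.7, Q3(R) = 76.9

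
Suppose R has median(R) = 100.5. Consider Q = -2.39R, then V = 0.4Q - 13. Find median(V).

median(V) = -109.078

median(Q) = (-2.39)·100.5 = -240.195.
median(V) = 0.4·(-240.195) + (-13) = -109.078.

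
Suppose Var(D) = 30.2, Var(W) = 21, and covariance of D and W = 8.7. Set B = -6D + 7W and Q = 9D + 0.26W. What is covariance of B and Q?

By bilinearity, covariance of B and Q = ac·Var(D) + bd·Var(W) + (ad+bc)·covariance of D and W, with a=-6, b=7, c=9, d=0.26.
ac·Var(D) = (-6)·9·30.2 = -1630.8
bd·Var(W) = 7·0.26·21 = 38.22
(ad+bc)·covariance of D and W = (61.44)·8.7 = 534.528
covariance of B and Q = -1630.8 + 38.22 + 534.528 = -1058.052.

covariance of B and Q = -1058.052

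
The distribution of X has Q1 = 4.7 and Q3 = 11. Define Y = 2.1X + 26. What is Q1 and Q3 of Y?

Q1(Y) = 35.87, Q3(Y) = 49.1

a = 2.1 > 0: Q1(Y) = a·Q1(X)+b = 35.87, Q3(Y) = a·Q3(X)+b = 49.1.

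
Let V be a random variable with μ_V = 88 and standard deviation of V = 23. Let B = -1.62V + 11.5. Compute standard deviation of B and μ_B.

standard deviation of B = 37.26, μ_B = -131.06

B = -1.62V + 11.5 is linear with a = -1.62, b = 11.5.
standard deviation of B = |a|·standard deviation of V = |-1.62|·23 = 37.26.
μ_B = a·μ_V + b = (-1.62)·88 + 11.5 = -131.06.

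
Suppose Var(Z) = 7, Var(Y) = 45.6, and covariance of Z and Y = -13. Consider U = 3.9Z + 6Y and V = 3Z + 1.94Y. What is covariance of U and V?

By bilinearity, covariance of U and V = ac·Var(Z) + bd·Var(Y) + (ad+bc)·covariance of Z and Y, with a=3.9, b=6, c=3, d=1.94.
ac·Var(Z) = 3.9·3·7 = 81.9
bd·Var(Y) = 6·1.94·45.6 = 530.784
(ad+bc)·covariance of Z and Y = (25.566)·(-13) = -332.358
covariance of U and V = 81.9 + 530.784 + (-332.358) = 280.326.

covariance of U and V = 280.326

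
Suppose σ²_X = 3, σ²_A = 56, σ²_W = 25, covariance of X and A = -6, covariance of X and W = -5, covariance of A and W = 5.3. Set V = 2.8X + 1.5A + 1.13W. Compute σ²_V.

σ²_V = 117.3695

σ²_V = a²·σ²_X + b²·σ²_A + c²·σ²_W + 2ab·covariance of X and A + 2ac·covariance of X and W + 2bc·covariance of A and W, with a = 2.8, b = 1.5, c = 1.13.
= 23.52 + 126 + 31.9225 + (-50.4) + (-31.64) + 17.967
= 117.3695.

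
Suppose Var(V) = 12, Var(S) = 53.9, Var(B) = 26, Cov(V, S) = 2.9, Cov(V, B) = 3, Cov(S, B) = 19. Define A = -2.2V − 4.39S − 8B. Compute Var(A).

Var(A) = 4257.02259

Var(A) = a²·Var(V) + b²·Var(S) + c²·Var(B) + 2ab·Cov(V, S) + 2ac·Cov(V, B) + 2bc·Cov(S, B), with a = -2.2, b = -4.39, c = -8.
= 58.08 + 1038.76619 + 1664 + 56.0164 + 105.6 + 1334.56
= 4257.02259.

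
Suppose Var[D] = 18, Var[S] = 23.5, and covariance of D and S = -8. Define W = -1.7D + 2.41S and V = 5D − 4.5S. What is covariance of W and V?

By bilinearity, covariance of W and V = ac·Var[D] + bd·Var[S] + (ad+bc)·covariance of D and S, with a=-1.7, b=2.41, c=5, d=-4.5.
ac·Var[D] = (-1.7)·5·18 = -153
bd·Var[S] = 2.41·(-4.5)·23.5 = -254.8575
(ad+bc)·covariance of D and S = (19.7)·(-8) = -157.6
covariance of W and V = -153 + (-254.8575) + (-157.6) = -565.4575.

covariance of W and V = -565.4575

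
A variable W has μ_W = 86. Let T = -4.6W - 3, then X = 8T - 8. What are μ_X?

μ_X = -3196.8

μ_T = (-4.6)·86 + (-3) = -398.6.
μ_X = 8·(-398.6) + (-8) = -3196.8.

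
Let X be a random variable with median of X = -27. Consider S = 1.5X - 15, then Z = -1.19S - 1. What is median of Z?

median of S = 1.5·(-27) + (-15) = -55.5.
median of Z = (-1.19)·(-55.5) + (-1) = 65.045.

median of Z = 65.045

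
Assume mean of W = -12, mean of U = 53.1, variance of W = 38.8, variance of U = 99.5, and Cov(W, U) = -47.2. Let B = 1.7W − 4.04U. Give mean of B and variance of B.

mean of B = 1.7·mean of W + (-4.04)·mean of U = 1.7·(-12) + (-4.04)·53.1 = -234.924.
variance of B = a²·variance of W + b²·variance of U + 2ab·Cov(W, U) with a = 1.7, b = -4.04.
= 1.7²·38.8 + (-4.04)²·99.5 + 2·1.7·(-4.04)·(-47.2)
= 112.132 + 1623.9992 + 648.3392 = 2384.4704.

mean of B = -234.924, variance of B = 2384.4704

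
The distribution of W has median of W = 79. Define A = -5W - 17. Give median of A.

median of A = -412

A linear map preserves order up to sign, so median of A = a·median of W + b = (-5)·79 + (-17) = -412.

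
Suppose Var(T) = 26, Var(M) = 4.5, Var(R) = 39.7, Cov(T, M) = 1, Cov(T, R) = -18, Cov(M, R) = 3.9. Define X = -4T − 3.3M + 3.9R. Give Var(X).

Var(X) = 1556.456

Var(X) = a²·Var(T) + b²·Var(M) + c²·Var(R) + 2ab·Cov(T, M) + 2ac·Cov(T, R) + 2bc·Cov(M, R), with a = -4, b = -3.3, c = 3.9.
= 416 + 49.005 + 603.837 + 26.4 + 561.6 + (-100.386)
= 1556.456.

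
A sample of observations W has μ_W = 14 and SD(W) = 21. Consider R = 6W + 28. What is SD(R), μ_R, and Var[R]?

SD(R) = 126, μ_R = 112, Var[R] = 15876

R = 6W + 28 is linear with a = 6, b = 28.
SD(R) = |a|·SD(W) = |6|·21 = 126.
μ_R = a·μ_W + b = 6·14 + 28 = 112.
Var[W] = 21² = 441.
Var[R] = a²·Var[W] = 6²·441 = 15876 (the additive constant 28 does not affect variance).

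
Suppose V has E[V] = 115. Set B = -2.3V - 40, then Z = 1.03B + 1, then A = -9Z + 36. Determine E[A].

E[A] = 2849.715

E[B] = (-2.3)·115 + (-40) = -304.5.
E[Z] = 1.03·(-304.5) + 1 = -312.635.
E[A] = (-9)·(-312.635) + 36 = 2849.715.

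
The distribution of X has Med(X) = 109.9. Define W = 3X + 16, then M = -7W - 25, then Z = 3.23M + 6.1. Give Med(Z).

Med(Z) = -7890.927

Med(W) = 3·109.9 + 16 = 345.7.
Med(M) = (-7)·345.7 + (-25) = -2444.9.
Med(Z) = 3.23·(-2444.9) + 6.1 = -7890.927.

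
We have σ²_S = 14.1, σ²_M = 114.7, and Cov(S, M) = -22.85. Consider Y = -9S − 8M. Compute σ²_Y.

σ²_Y = a²·σ²_S + b²·σ²_M + 2ab·Cov(S, M) with a = -9, b = -8.
= (-9)²·14.1 + (-8)²·114.7 + 2·(-9)·(-8)·(-22.85)
= 1142.1 + 7340.8 + (-3290.4) = 5192.5.

σ²_Y = 5192.5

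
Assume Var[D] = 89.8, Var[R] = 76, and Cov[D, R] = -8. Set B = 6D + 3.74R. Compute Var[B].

Var[B] = 3936.8176

Var[B] = a²·Var[D] + b²·Var[R] + 2ab·Cov[D, R] with a = 6, b = 3.74.
= 6²·89.8 + 3.74²·76 + 2·6·3.74·(-8)
= 3232.8 + 1063.0576 + (-359.04) = 3936.8176.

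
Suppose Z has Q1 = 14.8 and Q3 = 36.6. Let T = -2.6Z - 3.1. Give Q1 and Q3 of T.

Q1(T) = -98.26, Q3(T) = -41.58

a = -2.6 < 0 reverses order: Q1(T) comes from Q3(Z), Q3(T) from Q1(Z).
Q1(T) = (-2.6)·36.6 + (-3.1) = -98.26; Q3(T) = (-2.6)·14.8 + (-3.1) = -41.58.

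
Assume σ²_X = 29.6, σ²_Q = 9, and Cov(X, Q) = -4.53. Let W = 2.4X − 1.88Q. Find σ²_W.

σ²_W = a²·σ²_X + b²·σ²_Q + 2ab·Cov(X, Q) with a = 2.4, b = -1.88.
= 2.4²·29.6 + (-1.88)²·9 + 2·2.4·(-1.88)·(-4.53)
= 170.496 + 31.8096 + 40.87872 = 243.18432.

σ²_W = 243.18432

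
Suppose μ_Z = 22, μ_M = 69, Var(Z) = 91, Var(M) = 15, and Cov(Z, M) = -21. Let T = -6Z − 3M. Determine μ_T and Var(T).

μ_T = (-6)·μ_Z + (-3)·μ_M = (-6)·22 + (-3)·69 = -339.
Var(T) = a²·Var(Z) + b²·Var(M) + 2ab·Cov(Z, M) with a = -6, b = -3.
= (-6)²·91 + (-3)²·15 + 2·(-6)·(-3)·(-21)
= 3276 + 135 + (-756) = 2655.

μ_T = -339, Var(T) = 2655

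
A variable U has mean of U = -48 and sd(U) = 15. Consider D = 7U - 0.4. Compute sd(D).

sd(D) = 105

D = 7U - 0.4 is linear with a = 7, b = -0.4.
sd(D) = |a|·sd(U) = |7|·15 = 105.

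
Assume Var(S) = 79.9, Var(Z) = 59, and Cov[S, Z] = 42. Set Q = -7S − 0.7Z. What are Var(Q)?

Var(Q) = 4355.61

Var(Q) = a²·Var(S) + b²·Var(Z) + 2ab·Cov[S, Z] with a = -7, b = -0.7.
= (-7)²·79.9 + (-0.7)²·59 + 2·(-7)·(-0.7)·42
= 3915.1 + 28.91 + 411.6 = 4355.61.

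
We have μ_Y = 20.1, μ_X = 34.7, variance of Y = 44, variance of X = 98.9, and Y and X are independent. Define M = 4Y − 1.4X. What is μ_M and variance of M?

μ_M = 4·μ_Y + (-1.4)·μ_X = 4·20.1 + (-1.4)·34.7 = 31.82.
variance of M = a²·variance of Y + b²·variance of X + 2ab·Cov(Y, X) with a = 4, b = -1.4.
Independence gives Cov(Y, X) = 0.
= 4²·44 + (-1.4)²·98.9 + 2·4·(-1.4)·0
= 704 + 193.844 + 0 = 897.844.

μ_M = 31.82, variance of M = 897.844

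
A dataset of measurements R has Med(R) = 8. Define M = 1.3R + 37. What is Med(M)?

Med(M) = 47.4

A linear map preserves order up to sign, so Med(M) = a·Med(R) + b = 1.3·8 + 37 = 47.4.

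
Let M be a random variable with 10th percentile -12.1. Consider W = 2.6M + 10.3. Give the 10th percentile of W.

Since a = 2.6 > 0 the transformation is increasing, so the 10th percentile of W = a·(P_{10} of M) + b = 2.6·(-12.1) + 10.3 = -21.16.

10th percentile of W = -21.16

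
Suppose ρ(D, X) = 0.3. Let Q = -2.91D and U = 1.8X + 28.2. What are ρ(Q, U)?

ρ(Q, U) = -0.3

Linear rescalings preserve |correlation|; the slopes -2.91 and 1.8 have opposite signs, so the correlation flips sign: ρ(Q, U) = −ρ(D, X) = -0.3.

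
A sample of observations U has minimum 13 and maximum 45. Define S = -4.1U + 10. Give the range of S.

Range(S) = 131.2

Range of U = 45 − 13 = 32.
Range(S) = |a|·Range(U) = |-4.1|·32 = 131.2.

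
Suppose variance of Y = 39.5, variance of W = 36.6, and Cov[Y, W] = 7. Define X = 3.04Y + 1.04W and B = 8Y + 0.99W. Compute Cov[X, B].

Cov[X, B] = 1077.63056

By bilinearity, Cov[X, B] = ac·variance of Y + bd·variance of W + (ad+bc)·Cov[Y, W], with a=3.04, b=1.04, c=8, d=0.99.
ac·variance of Y = 3.04·8·39.5 = 960.64
bd·variance of W = 1.04·0.99·36.6 = 37.68336
(ad+bc)·Cov[Y, W] = (11.3296)·7 = 79.3072
Cov[X, B] = 960.64 + 37.68336 + 79.3072 = 1077.63056.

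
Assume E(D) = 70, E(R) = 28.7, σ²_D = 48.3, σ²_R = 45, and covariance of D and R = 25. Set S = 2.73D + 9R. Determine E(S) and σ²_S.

E(S) = 2.73·E(D) + 9·E(R) = 2.73·70 + 9·28.7 = 449.4.
σ²_S = a²·σ²_D + b²·σ²_R + 2ab·covariance of D and R with a = 2.73, b = 9.
= 2.73²·48.3 + 9²·45 + 2·2.73·9·25
= 359.97507 + 3645 + 1228.5 = 5233.47507.

E(S) = 449.4, σ²_S = 5233.47507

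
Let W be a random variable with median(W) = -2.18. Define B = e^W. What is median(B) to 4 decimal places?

median(B) = 0.113

e^W is monotone on this domain, so median(B) = exp(-2.18) ≈ 0.113.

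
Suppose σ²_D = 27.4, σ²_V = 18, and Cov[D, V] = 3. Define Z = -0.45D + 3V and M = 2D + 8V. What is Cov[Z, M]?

Cov[Z, M] = 414.54

By bilinearity, Cov[Z, M] = ac·σ²_D + bd·σ²_V + (ad+bc)·Cov[D, V], with a=-0.45, b=3, c=2, d=8.
ac·σ²_D = (-0.45)·2·27.4 = -24.66
bd·σ²_V = 3·8·18 = 432
(ad+bc)·Cov[D, V] = (2.4)·3 = 7.2
Cov[Z, M] = -24.66 + 432 + 7.2 = 414.54.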